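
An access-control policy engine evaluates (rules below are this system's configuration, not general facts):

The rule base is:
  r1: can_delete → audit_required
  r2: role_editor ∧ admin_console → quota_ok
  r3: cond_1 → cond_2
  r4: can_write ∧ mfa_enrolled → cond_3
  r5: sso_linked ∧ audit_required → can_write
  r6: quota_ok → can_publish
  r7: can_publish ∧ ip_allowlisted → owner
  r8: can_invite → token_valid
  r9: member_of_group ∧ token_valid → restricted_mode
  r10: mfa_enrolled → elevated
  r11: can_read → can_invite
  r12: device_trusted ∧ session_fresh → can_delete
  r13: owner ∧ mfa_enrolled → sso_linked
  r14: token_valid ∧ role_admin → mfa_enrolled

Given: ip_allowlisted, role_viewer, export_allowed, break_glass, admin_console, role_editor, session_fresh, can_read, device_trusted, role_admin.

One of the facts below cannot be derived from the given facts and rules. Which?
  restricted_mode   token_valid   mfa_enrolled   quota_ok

Round 1 fires r2, r11, r12, giving quota_ok, can_invite, can_delete.
Round 2 fires r1, r6, r8, giving audit_required, can_publish, token_valid.
Round 3 fires r7, r14, giving owner, mfa_enrolled.
Round 4 fires r10, r13, giving elevated, sso_linked.
Round 5 fires r5, giving can_write.
Round 6 fires r4, giving cond_3.
Derived: token_valid (round 2), mfa_enrolled (round 3), quota_ok (round 1). restricted_mode never appears in any round.

restricted_mode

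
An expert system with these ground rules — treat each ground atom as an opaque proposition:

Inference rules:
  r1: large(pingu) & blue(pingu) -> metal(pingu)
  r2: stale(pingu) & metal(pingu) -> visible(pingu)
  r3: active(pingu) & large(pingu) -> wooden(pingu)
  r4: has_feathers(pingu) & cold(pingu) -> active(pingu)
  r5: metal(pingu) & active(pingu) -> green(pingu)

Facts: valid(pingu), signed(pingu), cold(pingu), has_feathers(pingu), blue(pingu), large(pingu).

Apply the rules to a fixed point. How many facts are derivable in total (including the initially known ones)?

10

Round 1: r1 [large(pingu) & blue(pingu) -> metal(pingu)]; r4 [has_feathers(pingu) & cold(pingu) -> active(pingu)]. New: metal(pingu), active(pingu).
Round 2: r3 [active(pingu) & large(pingu) -> wooden(pingu)]; r5 [metal(pingu) & active(pingu) -> green(pingu)]. New: wooden(pingu), green(pingu).
Closure: {active(pingu), blue(pingu), cold(pingu), green(pingu), has_feathers(pingu), large(pingu), metal(pingu), signed(pingu), valid(pingu), wooden(pingu)} — 10 facts.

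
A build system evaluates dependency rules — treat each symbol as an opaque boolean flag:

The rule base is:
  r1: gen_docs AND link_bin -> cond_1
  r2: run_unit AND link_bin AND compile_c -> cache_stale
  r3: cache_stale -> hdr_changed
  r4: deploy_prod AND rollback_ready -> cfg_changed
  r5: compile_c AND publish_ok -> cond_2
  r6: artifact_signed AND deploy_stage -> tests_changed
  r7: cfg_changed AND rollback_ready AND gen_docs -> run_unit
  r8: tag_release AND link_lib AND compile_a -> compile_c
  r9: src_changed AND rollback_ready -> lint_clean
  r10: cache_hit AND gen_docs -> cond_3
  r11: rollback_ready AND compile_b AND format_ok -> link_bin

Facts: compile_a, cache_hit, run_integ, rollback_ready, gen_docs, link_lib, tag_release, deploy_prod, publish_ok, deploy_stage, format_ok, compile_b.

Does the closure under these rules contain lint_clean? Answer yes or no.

Round 1 fires r4, r8, r10, r11, giving cfg_changed, compile_c, cond_3, link_bin.
Round 2 fires r1, r5, r7, giving cond_1, cond_2, run_unit.
Round 3 fires r2, giving cache_stale.
Round 4 fires r3, giving hdr_changed.
Fixed point reached. lint_clean is concluded only by r9; r9 needs src_changed (never derived).

no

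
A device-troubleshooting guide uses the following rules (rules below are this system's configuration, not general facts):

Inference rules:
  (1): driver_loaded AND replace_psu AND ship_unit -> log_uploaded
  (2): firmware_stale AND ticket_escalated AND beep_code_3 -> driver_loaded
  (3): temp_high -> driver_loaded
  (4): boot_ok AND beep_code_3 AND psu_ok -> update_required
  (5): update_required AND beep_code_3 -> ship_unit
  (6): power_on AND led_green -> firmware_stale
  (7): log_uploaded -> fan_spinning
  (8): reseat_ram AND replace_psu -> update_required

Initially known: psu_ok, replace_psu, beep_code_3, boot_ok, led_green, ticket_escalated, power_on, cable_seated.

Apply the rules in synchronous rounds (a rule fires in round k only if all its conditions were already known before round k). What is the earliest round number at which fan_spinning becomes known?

[1] (4) [boot_ok AND beep_code_3 AND psu_ok -> update_required]; (6) [power_on AND led_green -> firmware_stale]. ⇒ new: update_required, firmware_stale.
[2] (2) [firmware_stale AND ticket_escalated AND beep_code_3 -> driver_loaded]; (5) [update_required AND beep_code_3 -> ship_unit]. ⇒ new: driver_loaded, ship_unit.
[3] (1) [driver_loaded AND replace_psu AND ship_unit -> log_uploaded]. ⇒ new: log_uploaded.
[4] (7) [log_uploaded -> fan_spinning]. ⇒ new: fan_spinning.
fan_spinning first appears in round 4.

4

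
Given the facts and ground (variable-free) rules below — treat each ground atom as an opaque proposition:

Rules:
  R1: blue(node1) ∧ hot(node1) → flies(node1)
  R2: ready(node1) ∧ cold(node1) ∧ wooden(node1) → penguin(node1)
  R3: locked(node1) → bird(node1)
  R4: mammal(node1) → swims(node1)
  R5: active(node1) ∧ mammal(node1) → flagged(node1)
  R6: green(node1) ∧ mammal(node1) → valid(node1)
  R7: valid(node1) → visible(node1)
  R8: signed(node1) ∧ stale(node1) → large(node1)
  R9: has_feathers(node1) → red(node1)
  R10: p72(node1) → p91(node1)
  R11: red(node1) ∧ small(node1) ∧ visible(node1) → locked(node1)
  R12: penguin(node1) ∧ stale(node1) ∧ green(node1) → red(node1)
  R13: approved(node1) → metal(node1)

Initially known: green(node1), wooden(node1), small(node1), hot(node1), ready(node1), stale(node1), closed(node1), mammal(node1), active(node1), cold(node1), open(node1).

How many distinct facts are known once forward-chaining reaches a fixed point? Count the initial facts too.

19

Round 1 fires R2, R4, R5, R6, giving penguin(node1), swims(node1), flagged(node1), valid(node1).
Round 2 fires R7, R12, giving visible(node1), red(node1).
Round 3 fires R11, giving locked(node1).
Round 4 fires R3, giving bird(node1).
Closure: {active(node1), bird(node1), closed(node1), cold(node1), flagged(node1), green(node1), hot(node1), locked(node1), mammal(node1), open(node1), penguin(node1), ready(node1), red(node1), small(node1), stale(node1), swims(node1), valid(node1), visible(node1), wooden(node1)} — 19 facts.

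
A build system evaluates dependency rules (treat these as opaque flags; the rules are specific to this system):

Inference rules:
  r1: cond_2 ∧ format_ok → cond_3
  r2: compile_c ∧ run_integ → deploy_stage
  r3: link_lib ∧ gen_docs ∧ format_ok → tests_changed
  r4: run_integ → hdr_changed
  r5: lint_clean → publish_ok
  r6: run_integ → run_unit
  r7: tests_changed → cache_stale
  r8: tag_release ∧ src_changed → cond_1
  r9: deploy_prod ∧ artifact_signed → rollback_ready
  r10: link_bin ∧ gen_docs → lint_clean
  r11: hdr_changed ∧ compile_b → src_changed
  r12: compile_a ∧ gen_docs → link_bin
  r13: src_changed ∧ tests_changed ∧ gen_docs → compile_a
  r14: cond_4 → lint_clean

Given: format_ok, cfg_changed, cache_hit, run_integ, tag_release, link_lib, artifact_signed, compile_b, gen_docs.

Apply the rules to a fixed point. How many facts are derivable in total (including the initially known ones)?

19

[1] r3 [link_lib ∧ gen_docs ∧ format_ok → tests_changed]; r4 [run_integ → hdr_changed]; r6 [run_integ → run_unit]. ⇒ new: tests_changed, hdr_changed, run_unit.
[2] r7 [tests_changed → cache_stale]; r11 [hdr_changed ∧ compile_b → src_changed]. ⇒ new: cache_stale, src_changed.
[3] r8 [tag_release ∧ src_changed → cond_1]; r13 [src_changed ∧ tests_changed ∧ gen_docs → compile_a]. ⇒ new: cond_1, compile_a.
[4] r12 [compile_a ∧ gen_docs → link_bin]. ⇒ new: link_bin.
[5] r10 [link_bin ∧ gen_docs → lint_clean]. ⇒ new: lint_clean.
[6] r5 [lint_clean → publish_ok]. ⇒ new: publish_ok.
Closure: {artifact_signed, cache_hit, cache_stale, cfg_changed, compile_a, compile_b, cond_1, format_ok, gen_docs, hdr_changed, link_bin, link_lib, lint_clean, publish_ok, run_integ, run_unit, src_changed, tag_release, tests_changed} — 19 facts.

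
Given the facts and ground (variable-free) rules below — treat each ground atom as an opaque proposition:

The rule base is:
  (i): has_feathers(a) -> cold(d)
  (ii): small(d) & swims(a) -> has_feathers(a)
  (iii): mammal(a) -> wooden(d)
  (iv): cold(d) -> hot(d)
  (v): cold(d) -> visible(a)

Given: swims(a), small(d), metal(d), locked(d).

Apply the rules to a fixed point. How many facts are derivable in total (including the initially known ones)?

Round 1 — (ii), derive has_feathers(a).
Round 2 — (i), derive cold(d).
Round 3 — (iv), (v), derive hot(d), visible(a).
Closure: {cold(d), has_feathers(a), hot(d), locked(d), metal(d), small(d), swims(a), visible(a)} — 8 facts.

8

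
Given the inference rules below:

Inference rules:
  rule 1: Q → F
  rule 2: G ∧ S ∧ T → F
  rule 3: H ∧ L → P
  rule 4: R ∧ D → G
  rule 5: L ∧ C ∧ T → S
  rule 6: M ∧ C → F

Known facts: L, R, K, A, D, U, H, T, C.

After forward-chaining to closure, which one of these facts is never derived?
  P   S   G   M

M

Round 1: rule 3 [H ∧ L → P]; rule 4 [R ∧ D → G]; rule 5 [L ∧ C ∧ T → S]. Adds P, G, S.
Round 2: rule 2 [G ∧ S ∧ T → F]. Adds F.
Derived: G (round 1), S (round 1), P (round 1). M never appears in any round.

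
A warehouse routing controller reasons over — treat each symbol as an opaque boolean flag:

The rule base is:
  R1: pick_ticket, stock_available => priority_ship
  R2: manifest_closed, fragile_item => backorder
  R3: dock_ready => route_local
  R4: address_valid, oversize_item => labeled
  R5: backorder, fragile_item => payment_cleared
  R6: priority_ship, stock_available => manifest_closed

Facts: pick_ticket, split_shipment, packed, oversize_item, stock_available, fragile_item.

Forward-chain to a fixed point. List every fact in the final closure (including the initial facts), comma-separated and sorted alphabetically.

Round 1 fires R1, giving priority_ship.
Round 2 fires R6, giving manifest_closed.
Round 3 fires R2, giving backorder.
Round 4 fires R5, giving payment_cleared.

backorder, fragile_item, manifest_closed, oversize_item, packed, payment_cleared, pick_ticket, priority_ship, split_shipment, stock_available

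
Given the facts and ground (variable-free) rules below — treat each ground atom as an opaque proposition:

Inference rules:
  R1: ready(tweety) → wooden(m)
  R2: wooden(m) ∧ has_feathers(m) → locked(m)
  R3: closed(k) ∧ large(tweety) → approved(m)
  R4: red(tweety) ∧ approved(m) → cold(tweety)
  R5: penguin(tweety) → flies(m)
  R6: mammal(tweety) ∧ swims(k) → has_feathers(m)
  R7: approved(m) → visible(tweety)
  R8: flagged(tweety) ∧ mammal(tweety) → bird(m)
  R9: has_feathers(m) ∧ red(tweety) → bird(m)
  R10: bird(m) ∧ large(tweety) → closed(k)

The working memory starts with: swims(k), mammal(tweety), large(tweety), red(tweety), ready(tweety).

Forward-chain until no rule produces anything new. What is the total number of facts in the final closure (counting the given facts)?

13

[1] R1 [ready(tweety) → wooden(m)]; R6 [mammal(tweety) ∧ swims(k) → has_feathers(m)]. ⇒ new: wooden(m), has_feathers(m).
[2] R2 [wooden(m) ∧ has_feathers(m) → locked(m)]; R9 [has_feathers(m) ∧ red(tweety) → bird(m)]. ⇒ new: locked(m), bird(m).
[3] R10 [bird(m) ∧ large(tweety) → closed(k)]. ⇒ new: closed(k).
[4] R3 [closed(k) ∧ large(tweety) → approved(m)]. ⇒ new: approved(m).
[5] R4 [red(tweety) ∧ approved(m) → cold(tweety)]; R7 [approved(m) → visible(tweety)]. ⇒ new: cold(tweety), visible(tweety).
Closure: {approved(m), bird(m), closed(k), cold(tweety), has_feathers(m), large(tweety), locked(m), mammal(tweety), ready(tweety), red(tweety), swims(k), visible(tweety), wooden(m)} — 13 facts.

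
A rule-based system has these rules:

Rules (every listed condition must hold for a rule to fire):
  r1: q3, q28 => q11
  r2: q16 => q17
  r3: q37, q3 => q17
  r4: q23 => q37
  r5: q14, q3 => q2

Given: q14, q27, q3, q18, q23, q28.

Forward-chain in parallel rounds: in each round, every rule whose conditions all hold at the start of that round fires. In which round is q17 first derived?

[1] r1 [q3, q28 => q11]; r4 [q23 => q37]; r5 [q14, q3 => q2]. ⇒ new: q11, q37, q2.
[2] r3 [q37, q3 => q17]. ⇒ new: q17.
q17 first appears in round 2.

2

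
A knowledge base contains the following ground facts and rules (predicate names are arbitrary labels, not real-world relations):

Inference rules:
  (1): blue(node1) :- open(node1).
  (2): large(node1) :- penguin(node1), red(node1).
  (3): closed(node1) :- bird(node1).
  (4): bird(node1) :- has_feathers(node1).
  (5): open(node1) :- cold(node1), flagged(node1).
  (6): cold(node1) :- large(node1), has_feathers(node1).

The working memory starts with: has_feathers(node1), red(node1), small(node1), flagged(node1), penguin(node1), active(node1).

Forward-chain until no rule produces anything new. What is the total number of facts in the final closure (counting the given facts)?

Round 1: (2) [large(node1) :- penguin(node1), red(node1).]; (4) [bird(node1) :- has_feathers(node1).]. New: large(node1), bird(node1).
Round 2: (3) [closed(node1) :- bird(node1).]; (6) [cold(node1) :- large(node1), has_feathers(node1).]. New: closed(node1), cold(node1).
Round 3: (5) [open(node1) :- cold(node1), flagged(node1).]. New: open(node1).
Round 4: (1) [blue(node1) :- open(node1).]. New: blue(node1).
Closure: {active(node1), bird(node1), blue(node1), closed(node1), cold(node1), flagged(node1), has_feathers(node1), large(node1), open(node1), penguin(node1), red(node1), small(node1)} — 12 facts.

12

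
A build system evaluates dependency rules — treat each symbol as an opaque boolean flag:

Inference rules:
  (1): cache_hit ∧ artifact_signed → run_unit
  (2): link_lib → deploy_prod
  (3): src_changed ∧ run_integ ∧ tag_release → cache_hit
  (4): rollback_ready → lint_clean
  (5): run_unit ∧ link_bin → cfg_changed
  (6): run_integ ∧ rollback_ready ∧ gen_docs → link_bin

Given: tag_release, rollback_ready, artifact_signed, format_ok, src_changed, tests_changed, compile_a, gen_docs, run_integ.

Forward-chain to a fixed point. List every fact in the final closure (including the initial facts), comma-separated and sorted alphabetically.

Round 1: (3) [src_changed ∧ run_integ ∧ tag_release → cache_hit]; (4) [rollback_ready → lint_clean]; (6) [run_integ ∧ rollback_ready ∧ gen_docs → link_bin]. Adds cache_hit, lint_clean, link_bin.
Round 2: (1) [cache_hit ∧ artifact_signed → run_unit]. Adds run_unit.
Round 3: (5) [run_unit ∧ link_bin → cfg_changed]. Adds cfg_changed.

artifact_signed, cache_hit, cfg_changed, compile_a, format_ok, gen_docs, link_bin, lint_clean, rollback_ready, run_integ, run_unit, src_changed, tag_release, tests_changed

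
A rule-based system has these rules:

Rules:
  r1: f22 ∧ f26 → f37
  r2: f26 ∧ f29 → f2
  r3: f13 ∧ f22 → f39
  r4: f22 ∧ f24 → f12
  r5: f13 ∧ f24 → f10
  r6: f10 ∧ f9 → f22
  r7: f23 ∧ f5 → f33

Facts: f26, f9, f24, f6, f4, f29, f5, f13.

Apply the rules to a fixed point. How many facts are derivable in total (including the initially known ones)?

14

Round 1: r2 [f26 ∧ f29 → f2]; r5 [f13 ∧ f24 → f10]. New: f2, f10.
Round 2: r6 [f10 ∧ f9 → f22]. New: f22.
Round 3: r1 [f22 ∧ f26 → f37]; r3 [f13 ∧ f22 → f39]; r4 [f22 ∧ f24 → f12]. New: f37, f39, f12.
Closure: {f10, f12, f13, f2, f22, f24, f26, f29, f37, f39, f4, f5, f6, f9} — 14 facts.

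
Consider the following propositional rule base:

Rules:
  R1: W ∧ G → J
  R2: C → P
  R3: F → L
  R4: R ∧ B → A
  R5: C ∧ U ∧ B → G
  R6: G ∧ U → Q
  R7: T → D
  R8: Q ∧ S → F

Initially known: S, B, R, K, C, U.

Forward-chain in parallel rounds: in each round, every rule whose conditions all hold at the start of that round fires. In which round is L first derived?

Round 1 fires R2, R4, R5, giving P, A, G.
Round 2 fires R6, giving Q.
Round 3 fires R8, giving F.
Round 4 fires R3, giving L.
L first appears in round 4.

4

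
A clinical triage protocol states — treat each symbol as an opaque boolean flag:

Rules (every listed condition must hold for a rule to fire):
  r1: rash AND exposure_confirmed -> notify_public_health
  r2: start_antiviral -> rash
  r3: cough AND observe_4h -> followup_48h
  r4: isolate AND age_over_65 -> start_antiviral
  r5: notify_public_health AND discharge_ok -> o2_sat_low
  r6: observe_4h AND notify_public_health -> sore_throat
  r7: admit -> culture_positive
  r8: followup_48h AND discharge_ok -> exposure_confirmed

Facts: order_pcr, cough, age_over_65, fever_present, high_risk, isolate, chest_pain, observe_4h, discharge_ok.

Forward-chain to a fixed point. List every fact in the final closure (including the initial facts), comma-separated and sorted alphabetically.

age_over_65, chest_pain, cough, discharge_ok, exposure_confirmed, fever_present, followup_48h, high_risk, isolate, notify_public_health, o2_sat_low, observe_4h, order_pcr, rash, sore_throat, start_antiviral

Round 1: r3 [cough AND observe_4h -> followup_48h]; r4 [isolate AND age_over_65 -> start_antiviral]. Adds followup_48h, start_antiviral.
Round 2: r2 [start_antiviral -> rash]; r8 [followup_48h AND discharge_ok -> exposure_confirmed]. Adds rash, exposure_confirmed.
Round 3: r1 [rash AND exposure_confirmed -> notify_public_health]. Adds notify_public_health.
Round 4: r5 [notify_public_health AND discharge_ok -> o2_sat_low]; r6 [observe_4h AND notify_public_health -> sore_throat]. Adds o2_sat_low, sore_throat.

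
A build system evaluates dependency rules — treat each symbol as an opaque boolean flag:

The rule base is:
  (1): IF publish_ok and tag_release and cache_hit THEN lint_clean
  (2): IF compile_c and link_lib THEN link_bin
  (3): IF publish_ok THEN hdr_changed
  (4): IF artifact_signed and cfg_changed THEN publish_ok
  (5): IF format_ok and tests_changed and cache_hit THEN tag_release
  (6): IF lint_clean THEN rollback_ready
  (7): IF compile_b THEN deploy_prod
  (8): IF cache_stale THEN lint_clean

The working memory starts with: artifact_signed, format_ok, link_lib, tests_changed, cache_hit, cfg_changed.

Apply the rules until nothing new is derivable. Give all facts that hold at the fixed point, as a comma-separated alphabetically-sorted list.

Round 1: (4) [IF artifact_signed and cfg_changed THEN publish_ok]; (5) [IF format_ok and tests_changed and cache_hit THEN tag_release]. New: publish_ok, tag_release.
Round 2: (1) [IF publish_ok and tag_release and cache_hit THEN lint_clean]; (3) [IF publish_ok THEN hdr_changed]. New: lint_clean, hdr_changed.
Round 3: (6) [IF lint_clean THEN rollback_ready]. New: rollback_ready.

artifact_signed, cache_hit, cfg_changed, format_ok, hdr_changed, link_lib, lint_clean, publish_ok, rollback_ready, tag_release, tests_changed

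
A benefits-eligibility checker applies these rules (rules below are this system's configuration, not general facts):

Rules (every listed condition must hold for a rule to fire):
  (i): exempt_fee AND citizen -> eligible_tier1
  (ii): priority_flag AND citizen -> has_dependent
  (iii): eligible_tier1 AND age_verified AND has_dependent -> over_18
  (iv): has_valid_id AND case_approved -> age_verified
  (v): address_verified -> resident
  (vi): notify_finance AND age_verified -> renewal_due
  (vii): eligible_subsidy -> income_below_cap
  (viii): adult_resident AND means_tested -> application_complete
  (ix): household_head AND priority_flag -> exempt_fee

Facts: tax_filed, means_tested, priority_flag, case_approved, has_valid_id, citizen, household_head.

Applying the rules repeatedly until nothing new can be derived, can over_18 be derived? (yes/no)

Round 1: (ii) [priority_flag AND citizen -> has_dependent]; (iv) [has_valid_id AND case_approved -> age_verified]; (ix) [household_head AND priority_flag -> exempt_fee]. New: has_dependent, age_verified, exempt_fee.
Round 2: (i) [exempt_fee AND citizen -> eligible_tier1]. New: eligible_tier1.
Round 3: (iii) [eligible_tier1 AND age_verified AND has_dependent -> over_18]. New: over_18.
over_18 appears in round 3, so it is derivable.

yes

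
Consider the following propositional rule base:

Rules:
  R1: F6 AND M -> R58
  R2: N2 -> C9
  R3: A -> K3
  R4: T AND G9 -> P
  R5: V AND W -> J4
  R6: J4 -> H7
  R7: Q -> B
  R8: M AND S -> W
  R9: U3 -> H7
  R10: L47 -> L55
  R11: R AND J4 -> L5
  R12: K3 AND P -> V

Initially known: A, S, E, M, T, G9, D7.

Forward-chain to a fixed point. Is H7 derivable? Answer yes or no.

[1] R3 [A -> K3]; R4 [T AND G9 -> P]; R8 [M AND S -> W]. ⇒ new: K3, P, W.
[2] R12 [K3 AND P -> V]. ⇒ new: V.
[3] R5 [V AND W -> J4]. ⇒ new: J4.
[4] R6 [J4 -> H7]. ⇒ new: H7.
H7 appears in round 4, so it is derivable.

yes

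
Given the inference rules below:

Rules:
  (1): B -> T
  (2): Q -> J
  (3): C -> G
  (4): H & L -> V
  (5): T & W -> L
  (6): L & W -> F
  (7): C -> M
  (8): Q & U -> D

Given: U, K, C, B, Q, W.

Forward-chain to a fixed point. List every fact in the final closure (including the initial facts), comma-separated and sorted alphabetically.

Round 1 — (1), (2), (3), (7), (8), derive T, J, G, M, D.
Round 2 — (5), derive L.
Round 3 — (6), derive F.

B, C, D, F, G, J, K, L, M, Q, T, U, W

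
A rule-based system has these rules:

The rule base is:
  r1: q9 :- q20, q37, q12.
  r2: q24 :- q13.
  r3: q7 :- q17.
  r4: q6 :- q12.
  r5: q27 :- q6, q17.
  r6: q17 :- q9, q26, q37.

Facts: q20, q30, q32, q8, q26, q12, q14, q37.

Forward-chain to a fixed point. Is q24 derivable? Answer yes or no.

no

Round 1: r1 [q9 :- q20, q37, q12.]; r4 [q6 :- q12.]. New: q9, q6.
Round 2: r6 [q17 :- q9, q26, q37.]. New: q17.
Round 3: r3 [q7 :- q17.]; r5 [q27 :- q6, q17.]. New: q7, q27.
Fixed point reached. q24 is concluded only by r2; r2 needs q13 (never derived).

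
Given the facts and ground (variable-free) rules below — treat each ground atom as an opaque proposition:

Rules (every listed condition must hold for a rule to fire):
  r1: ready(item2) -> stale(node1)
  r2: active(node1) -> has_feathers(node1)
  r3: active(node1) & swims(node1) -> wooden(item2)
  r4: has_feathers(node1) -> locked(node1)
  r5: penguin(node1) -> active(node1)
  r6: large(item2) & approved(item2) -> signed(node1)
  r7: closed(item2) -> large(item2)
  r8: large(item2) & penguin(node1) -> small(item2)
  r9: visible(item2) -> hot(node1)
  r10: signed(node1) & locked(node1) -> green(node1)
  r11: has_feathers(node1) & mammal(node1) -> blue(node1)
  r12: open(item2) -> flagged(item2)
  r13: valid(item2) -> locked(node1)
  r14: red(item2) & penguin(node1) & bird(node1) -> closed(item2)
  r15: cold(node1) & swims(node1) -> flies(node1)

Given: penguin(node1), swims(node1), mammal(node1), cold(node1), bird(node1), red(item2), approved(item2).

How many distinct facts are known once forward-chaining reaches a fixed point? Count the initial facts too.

Round 1 fires r5, r14, r15, giving active(node1), closed(item2), flies(node1).
Round 2 fires r2, r3, r7, giving has_feathers(node1), wooden(item2), large(item2).
Round 3 fires r4, r6, r8, r11, giving locked(node1), signed(node1), small(item2), blue(node1).
Round 4 fires r10, giving green(node1).
Closure: {active(node1), approved(item2), bird(node1), blue(node1), closed(item2), cold(node1), flies(node1), green(node1), has_feathers(node1), large(item2), locked(node1), mammal(node1), penguin(node1), red(item2), signed(node1), small(item2), swims(node1), wooden(item2)} — 18 facts.

18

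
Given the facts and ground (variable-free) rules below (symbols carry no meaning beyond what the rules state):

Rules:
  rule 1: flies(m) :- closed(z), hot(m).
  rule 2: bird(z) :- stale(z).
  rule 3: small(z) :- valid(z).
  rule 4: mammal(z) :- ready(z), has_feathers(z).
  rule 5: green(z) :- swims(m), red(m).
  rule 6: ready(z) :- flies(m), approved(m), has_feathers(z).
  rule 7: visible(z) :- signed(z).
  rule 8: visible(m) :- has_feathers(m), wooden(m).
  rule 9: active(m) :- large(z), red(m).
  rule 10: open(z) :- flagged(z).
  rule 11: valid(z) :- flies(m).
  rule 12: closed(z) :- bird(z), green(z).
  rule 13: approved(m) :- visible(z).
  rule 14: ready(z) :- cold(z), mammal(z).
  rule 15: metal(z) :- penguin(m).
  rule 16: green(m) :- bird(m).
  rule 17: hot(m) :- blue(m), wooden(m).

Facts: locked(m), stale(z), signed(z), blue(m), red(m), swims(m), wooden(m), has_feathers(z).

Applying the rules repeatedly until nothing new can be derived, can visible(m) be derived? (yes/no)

no

Round 1: rule 2 [bird(z) :- stale(z).]; rule 5 [green(z) :- swims(m), red(m).]; rule 7 [visible(z) :- signed(z).]; rule 17 [hot(m) :- blue(m), wooden(m).]. New: bird(z), green(z), visible(z), hot(m).
Round 2: rule 12 [closed(z) :- bird(z), green(z).]; rule 13 [approved(m) :- visible(z).]. New: closed(z), approved(m).
Round 3: rule 1 [flies(m) :- closed(z), hot(m).]. New: flies(m).
Round 4: rule 6 [ready(z) :- flies(m), approved(m), has_feathers(z).]; rule 11 [valid(z) :- flies(m).]. New: ready(z), valid(z).
Round 5: rule 3 [small(z) :- valid(z).]; rule 4 [mammal(z) :- ready(z), has_feathers(z).]. New: small(z), mammal(z).
Fixed point reached. visible(m) is concluded only by rule 8; rule 8 needs has_feathers(m) (never derived).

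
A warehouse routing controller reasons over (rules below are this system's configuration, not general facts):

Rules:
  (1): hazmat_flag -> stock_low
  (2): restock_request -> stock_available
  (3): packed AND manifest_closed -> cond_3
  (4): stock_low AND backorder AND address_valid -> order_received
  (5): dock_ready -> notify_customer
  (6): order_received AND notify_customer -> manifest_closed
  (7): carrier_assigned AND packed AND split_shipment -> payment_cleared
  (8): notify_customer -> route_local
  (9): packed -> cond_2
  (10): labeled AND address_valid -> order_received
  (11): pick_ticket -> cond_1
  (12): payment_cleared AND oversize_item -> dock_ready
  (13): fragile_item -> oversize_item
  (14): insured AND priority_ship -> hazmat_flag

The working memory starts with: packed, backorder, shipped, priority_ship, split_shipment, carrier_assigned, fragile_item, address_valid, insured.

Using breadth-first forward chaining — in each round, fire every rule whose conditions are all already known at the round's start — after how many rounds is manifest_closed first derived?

4

[1] (7) [carrier_assigned AND packed AND split_shipment -> payment_cleared]; (9) [packed -> cond_2]; (13) [fragile_item -> oversize_item]; (14) [insured AND priority_ship -> hazmat_flag]. ⇒ new: payment_cleared, cond_2, oversize_item, hazmat_flag.
[2] (1) [hazmat_flag -> stock_low]; (12) [payment_cleared AND oversize_item -> dock_ready]. ⇒ new: stock_low, dock_ready.
[3] (4) [stock_low AND backorder AND address_valid -> order_received]; (5) [dock_ready -> notify_customer]. ⇒ new: order_received, notify_customer.
[4] (6) [order_received AND notify_customer -> manifest_closed]; (8) [notify_customer -> route_local]. ⇒ new: manifest_closed, route_local.
manifest_closed first appears in round 4.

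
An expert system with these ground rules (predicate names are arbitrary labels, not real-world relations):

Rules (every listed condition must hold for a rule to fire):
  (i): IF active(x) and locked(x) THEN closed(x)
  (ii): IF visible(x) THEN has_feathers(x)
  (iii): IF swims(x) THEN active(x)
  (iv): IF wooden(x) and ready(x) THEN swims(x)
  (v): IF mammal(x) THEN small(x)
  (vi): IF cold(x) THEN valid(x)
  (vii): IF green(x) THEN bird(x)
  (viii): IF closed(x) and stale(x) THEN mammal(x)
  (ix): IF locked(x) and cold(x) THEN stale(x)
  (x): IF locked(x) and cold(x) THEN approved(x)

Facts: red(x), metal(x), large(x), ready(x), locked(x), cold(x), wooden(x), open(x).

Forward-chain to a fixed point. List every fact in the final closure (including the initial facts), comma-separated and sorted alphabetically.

active(x), approved(x), closed(x), cold(x), large(x), locked(x), mammal(x), metal(x), open(x), ready(x), red(x), small(x), stale(x), swims(x), valid(x), wooden(x)

Round 1: (iv) [IF wooden(x) and ready(x) THEN swims(x)]; (vi) [IF cold(x) THEN valid(x)]; (ix) [IF locked(x) and cold(x) THEN stale(x)]; (x) [IF locked(x) and cold(x) THEN approved(x)]. New: swims(x), valid(x), stale(x), approved(x).
Round 2: (iii) [IF swims(x) THEN active(x)]. New: active(x).
Round 3: (i) [IF active(x) and locked(x) THEN closed(x)]. New: closed(x).
Round 4: (viii) [IF closed(x) and stale(x) THEN mammal(x)]. New: mammal(x).
Round 5: (v) [IF mammal(x) THEN small(x)]. New: small(x).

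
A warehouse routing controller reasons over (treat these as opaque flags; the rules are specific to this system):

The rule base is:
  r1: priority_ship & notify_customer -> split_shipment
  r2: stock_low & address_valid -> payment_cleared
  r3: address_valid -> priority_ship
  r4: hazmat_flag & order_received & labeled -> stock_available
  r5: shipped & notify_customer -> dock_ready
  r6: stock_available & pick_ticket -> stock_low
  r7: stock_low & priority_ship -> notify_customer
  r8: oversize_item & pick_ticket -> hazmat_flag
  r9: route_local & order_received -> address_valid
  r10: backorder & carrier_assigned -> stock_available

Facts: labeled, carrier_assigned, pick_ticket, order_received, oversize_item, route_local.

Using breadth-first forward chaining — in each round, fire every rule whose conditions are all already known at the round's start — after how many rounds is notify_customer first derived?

Round 1: r8 [oversize_item & pick_ticket -> hazmat_flag]; r9 [route_local & order_received -> address_valid]. Adds hazmat_flag, address_valid.
Round 2: r3 [address_valid -> priority_ship]; r4 [hazmat_flag & order_received & labeled -> stock_available]. Adds priority_ship, stock_available.
Round 3: r6 [stock_available & pick_ticket -> stock_low]. Adds stock_low.
Round 4: r2 [stock_low & address_valid -> payment_cleared]; r7 [stock_low & priority_ship -> notify_customer]. Adds payment_cleared, notify_customer.
notify_customer first appears in round 4.

4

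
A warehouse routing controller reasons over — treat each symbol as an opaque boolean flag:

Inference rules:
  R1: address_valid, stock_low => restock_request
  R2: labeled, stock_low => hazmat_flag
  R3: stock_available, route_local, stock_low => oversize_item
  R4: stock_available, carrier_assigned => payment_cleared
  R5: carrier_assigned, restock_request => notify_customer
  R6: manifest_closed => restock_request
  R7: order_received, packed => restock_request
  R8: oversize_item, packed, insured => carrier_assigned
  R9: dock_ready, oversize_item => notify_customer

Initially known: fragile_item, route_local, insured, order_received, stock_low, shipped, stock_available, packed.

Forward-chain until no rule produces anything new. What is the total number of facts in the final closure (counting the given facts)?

13

[1] R3 [stock_available, route_local, stock_low => oversize_item]; R7 [order_received, packed => restock_request]. ⇒ new: oversize_item, restock_request.
[2] R8 [oversize_item, packed, insured => carrier_assigned]. ⇒ new: carrier_assigned.
[3] R4 [stock_available, carrier_assigned => payment_cleared]; R5 [carrier_assigned, restock_request => notify_customer]. ⇒ new: payment_cleared, notify_customer.
Closure: {carrier_assigned, fragile_item, insured, notify_customer, order_received, oversize_item, packed, payment_cleared, restock_request, route_local, shipped, stock_available, stock_low} — 13 facts.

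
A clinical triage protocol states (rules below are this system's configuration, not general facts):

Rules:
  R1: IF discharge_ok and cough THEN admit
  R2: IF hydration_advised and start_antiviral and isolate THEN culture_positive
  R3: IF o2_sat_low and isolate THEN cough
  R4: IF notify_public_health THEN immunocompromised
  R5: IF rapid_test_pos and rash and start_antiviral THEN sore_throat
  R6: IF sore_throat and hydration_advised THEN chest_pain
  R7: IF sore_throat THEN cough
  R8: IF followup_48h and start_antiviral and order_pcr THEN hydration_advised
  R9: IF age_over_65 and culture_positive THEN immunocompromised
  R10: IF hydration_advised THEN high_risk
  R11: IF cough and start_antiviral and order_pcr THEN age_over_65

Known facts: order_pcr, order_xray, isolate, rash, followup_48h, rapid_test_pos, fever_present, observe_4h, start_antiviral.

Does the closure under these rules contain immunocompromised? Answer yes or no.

yes

Round 1: R5 [IF rapid_test_pos and rash and start_antiviral THEN sore_throat]; R8 [IF followup_48h and start_antiviral and order_pcr THEN hydration_advised]. New: sore_throat, hydration_advised.
Round 2: R2 [IF hydration_advised and start_antiviral and isolate THEN culture_positive]; R6 [IF sore_throat and hydration_advised THEN chest_pain]; R7 [IF sore_throat THEN cough]; R10 [IF hydration_advised THEN high_risk]. New: culture_positive, chest_pain, cough, high_risk.
Round 3: R11 [IF cough and start_antiviral and order_pcr THEN age_over_65]. New: age_over_65.
Round 4: R9 [IF age_over_65 and culture_positive THEN immunocompromised]. New: immunocompromised.
immunocompromised appears in round 4, so it is derivable.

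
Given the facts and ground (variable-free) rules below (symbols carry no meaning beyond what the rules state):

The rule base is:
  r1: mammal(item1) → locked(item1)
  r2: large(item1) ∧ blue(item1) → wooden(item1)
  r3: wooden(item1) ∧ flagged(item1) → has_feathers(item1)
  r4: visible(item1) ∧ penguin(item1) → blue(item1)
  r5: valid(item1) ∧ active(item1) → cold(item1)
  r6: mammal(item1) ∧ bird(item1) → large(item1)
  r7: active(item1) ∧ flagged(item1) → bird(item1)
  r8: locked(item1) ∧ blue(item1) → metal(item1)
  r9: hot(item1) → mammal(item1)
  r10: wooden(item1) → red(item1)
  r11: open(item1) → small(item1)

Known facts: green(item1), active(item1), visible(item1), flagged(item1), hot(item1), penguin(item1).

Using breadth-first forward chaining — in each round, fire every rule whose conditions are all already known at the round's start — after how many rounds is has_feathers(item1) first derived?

Round 1: r4 [visible(item1) ∧ penguin(item1) → blue(item1)]; r7 [active(item1) ∧ flagged(item1) → bird(item1)]; r9 [hot(item1) → mammal(item1)]. Adds blue(item1), bird(item1), mammal(item1).
Round 2: r1 [mammal(item1) → locked(item1)]; r6 [mammal(item1) ∧ bird(item1) → large(item1)]. Adds locked(item1), large(item1).
Round 3: r2 [large(item1) ∧ blue(item1) → wooden(item1)]; r8 [locked(item1) ∧ blue(item1) → metal(item1)]. Adds wooden(item1), metal(item1).
Round 4: r3 [wooden(item1) ∧ flagged(item1) → has_feathers(item1)]; r10 [wooden(item1) → red(item1)]. Adds has_feathers(item1), red(item1).
has_feathers(item1) first appears in round 4.

4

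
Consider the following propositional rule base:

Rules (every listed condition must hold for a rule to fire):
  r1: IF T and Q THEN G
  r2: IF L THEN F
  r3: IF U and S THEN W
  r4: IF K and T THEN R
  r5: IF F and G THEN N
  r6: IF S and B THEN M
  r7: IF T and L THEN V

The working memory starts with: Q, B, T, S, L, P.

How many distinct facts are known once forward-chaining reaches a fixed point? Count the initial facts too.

Round 1 — r1, r2, r6, r7, derive G, F, M, V.
Round 2 — r5, derive N.
Closure: {B, F, G, L, M, N, P, Q, S, T, V} — 11 facts.

11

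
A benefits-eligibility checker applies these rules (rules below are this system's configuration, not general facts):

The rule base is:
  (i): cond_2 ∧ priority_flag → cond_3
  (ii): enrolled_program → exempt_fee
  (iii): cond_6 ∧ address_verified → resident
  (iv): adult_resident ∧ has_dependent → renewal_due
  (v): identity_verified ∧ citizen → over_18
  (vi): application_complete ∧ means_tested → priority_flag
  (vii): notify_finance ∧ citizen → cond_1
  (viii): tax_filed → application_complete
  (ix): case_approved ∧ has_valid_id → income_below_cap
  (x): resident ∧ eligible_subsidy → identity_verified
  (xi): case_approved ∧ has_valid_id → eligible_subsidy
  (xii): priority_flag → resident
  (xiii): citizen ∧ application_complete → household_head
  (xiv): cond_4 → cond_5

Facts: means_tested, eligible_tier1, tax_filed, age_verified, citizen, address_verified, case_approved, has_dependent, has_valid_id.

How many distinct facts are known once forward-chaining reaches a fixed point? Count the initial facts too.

17

Round 1 fires (viii), (ix), (xi), giving application_complete, income_below_cap, eligible_subsidy.
Round 2 fires (vi), (xiii), giving priority_flag, household_head.
Round 3 fires (xii), giving resident.
Round 4 fires (x), giving identity_verified.
Round 5 fires (v), giving over_18.
Closure: {address_verified, age_verified, application_complete, case_approved, citizen, eligible_subsidy, eligible_tier1, has_dependent, has_valid_id, household_head, identity_verified, income_below_cap, means_tested, over_18, priority_flag, resident, tax_filed} — 17 facts.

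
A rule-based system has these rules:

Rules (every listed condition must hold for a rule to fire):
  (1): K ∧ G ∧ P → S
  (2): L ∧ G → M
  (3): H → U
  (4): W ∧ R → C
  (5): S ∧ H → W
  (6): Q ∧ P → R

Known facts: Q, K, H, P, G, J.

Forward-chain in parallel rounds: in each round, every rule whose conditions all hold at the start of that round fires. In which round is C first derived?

[1] (1) [K ∧ G ∧ P → S]; (3) [H → U]; (6) [Q ∧ P → R]. ⇒ new: S, U, R.
[2] (5) [S ∧ H → W]. ⇒ new: W.
[3] (4) [W ∧ R → C]. ⇒ new: C.
C first appears in round 3.

3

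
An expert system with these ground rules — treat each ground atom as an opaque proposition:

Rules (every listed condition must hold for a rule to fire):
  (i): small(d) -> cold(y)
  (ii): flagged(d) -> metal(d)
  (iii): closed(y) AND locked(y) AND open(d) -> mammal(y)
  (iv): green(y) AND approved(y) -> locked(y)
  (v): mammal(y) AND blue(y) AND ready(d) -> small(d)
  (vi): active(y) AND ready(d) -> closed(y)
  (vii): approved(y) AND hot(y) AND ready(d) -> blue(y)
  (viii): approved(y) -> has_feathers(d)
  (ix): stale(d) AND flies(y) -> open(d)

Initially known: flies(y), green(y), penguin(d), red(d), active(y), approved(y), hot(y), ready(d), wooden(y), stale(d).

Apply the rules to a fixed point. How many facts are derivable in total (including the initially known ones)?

Round 1 fires (iv), (vi), (vii), (viii), (ix), giving locked(y), closed(y), blue(y), has_feathers(d), open(d).
Round 2 fires (iii), giving mammal(y).
Round 3 fires (v), giving small(d).
Round 4 fires (i), giving cold(y).
Closure: {active(y), approved(y), blue(y), closed(y), cold(y), flies(y), green(y), has_feathers(d), hot(y), locked(y), mammal(y), open(d), penguin(d), ready(d), red(d), small(d), stale(d), wooden(y)} — 18 facts.

18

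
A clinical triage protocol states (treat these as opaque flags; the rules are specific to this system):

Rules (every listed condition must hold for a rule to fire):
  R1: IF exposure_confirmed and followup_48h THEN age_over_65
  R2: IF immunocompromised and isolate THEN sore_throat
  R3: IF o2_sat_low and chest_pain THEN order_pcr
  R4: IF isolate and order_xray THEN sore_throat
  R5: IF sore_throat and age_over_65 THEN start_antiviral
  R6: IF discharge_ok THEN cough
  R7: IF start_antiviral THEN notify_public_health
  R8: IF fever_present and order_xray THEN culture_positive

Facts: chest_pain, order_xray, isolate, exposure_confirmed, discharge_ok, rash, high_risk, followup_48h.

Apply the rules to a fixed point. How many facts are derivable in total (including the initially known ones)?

Round 1: R1 [IF exposure_confirmed and followup_48h THEN age_over_65]; R4 [IF isolate and order_xray THEN sore_throat]; R6 [IF discharge_ok THEN cough]. New: age_over_65, sore_throat, cough.
Round 2: R5 [IF sore_throat and age_over_65 THEN start_antiviral]. New: start_antiviral.
Round 3: R7 [IF start_antiviral THEN notify_public_health]. New: notify_public_health.
Closure: {age_over_65, chest_pain, cough, discharge_ok, exposure_confirmed, followup_48h, high_risk, isolate, notify_public_health, order_xray, rash, sore_throat, start_antiviral} — 13 facts.

13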